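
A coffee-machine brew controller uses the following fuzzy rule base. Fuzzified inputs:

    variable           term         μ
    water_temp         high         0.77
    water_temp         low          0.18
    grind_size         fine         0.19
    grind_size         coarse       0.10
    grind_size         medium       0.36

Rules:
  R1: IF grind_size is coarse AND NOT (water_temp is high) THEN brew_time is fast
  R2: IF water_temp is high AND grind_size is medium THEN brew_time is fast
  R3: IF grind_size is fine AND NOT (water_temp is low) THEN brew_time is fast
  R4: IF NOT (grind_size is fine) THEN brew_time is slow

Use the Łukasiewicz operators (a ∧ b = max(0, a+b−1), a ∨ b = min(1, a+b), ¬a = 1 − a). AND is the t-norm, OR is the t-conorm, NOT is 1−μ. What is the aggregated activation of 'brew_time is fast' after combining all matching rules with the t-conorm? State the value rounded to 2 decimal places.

R1: coarse=0.10, ¬high=1−0.77=0.23; AND[max(0, a+b−1)] → w = 0.00
R2: high=0.77, medium=0.36; AND[max(0, a+b−1)] → w = 0.13
R3: fine=0.19, ¬low=1−0.18=0.82; AND[max(0, a+b−1)] → w = 0.01
R4: ¬fine=1−0.19=0.81 → w = 0.81
Rules with consequent 'fast': {R1, R2, R3} → strengths 0.00, 0.13, 0.01
Aggregate via t-conorm [min(1, a+b)]: 0.14

0.14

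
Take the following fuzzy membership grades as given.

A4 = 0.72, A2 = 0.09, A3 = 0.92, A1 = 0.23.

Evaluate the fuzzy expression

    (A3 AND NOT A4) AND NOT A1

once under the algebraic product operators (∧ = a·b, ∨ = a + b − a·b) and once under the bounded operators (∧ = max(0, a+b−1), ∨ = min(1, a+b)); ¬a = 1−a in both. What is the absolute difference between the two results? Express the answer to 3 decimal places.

Under algebraic product:
  NOT A4 = 1 − 0.7200 = 0.2800
  A3 AND NOT A4 = a·b on (0.9200, 0.2800) = 0.2576
  NOT A1 = 1 − 0.2300 = 0.7700
  (A3 AND NOT A4) AND NOT A1 = a·b on (0.2576, 0.7700) = 0.1984
  → value = 0.1984
Under bounded:
  NOT A4 = 1 − 0.72 = 0.28
  A3 AND NOT A4 = max(0, a+b−1) on (0.92, 0.28) = 0.20
  NOT A1 = 1 − 0.23 = 0.77
  (A3 AND NOT A4) AND NOT A1 = max(0, a+b−1) on (0.20, 0.77) = 0.00
  → value = 0.0000
|0.1984 − 0.0000| = 0.198

0.198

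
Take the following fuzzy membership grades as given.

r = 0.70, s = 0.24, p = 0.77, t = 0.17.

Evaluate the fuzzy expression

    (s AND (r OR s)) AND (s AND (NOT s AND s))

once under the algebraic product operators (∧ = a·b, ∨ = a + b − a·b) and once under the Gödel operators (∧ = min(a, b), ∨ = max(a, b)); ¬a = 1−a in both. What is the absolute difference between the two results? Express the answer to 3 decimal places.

Under algebraic product:
  r OR s = a + b − a·b on (0.7000, 0.2400) = 0.7720
  s AND (r OR s) = a·b on (0.2400, 0.7720) = 0.1853
  NOT s = 1 − 0.2400 = 0.7600
  NOT s AND s = a·b on (0.7600, 0.2400) = 0.1824
  s AND (NOT s AND s) = a·b on (0.2400, 0.1824) = 0.0438
  (s AND (r OR s)) AND (s AND (NOT s AND s)) = a·b on (0.1853, 0.0438) = 0.0081
  → value = 0.0081
Under Gödel:
  r OR s = max(a, b) on (0.70, 0.24) = 0.70
  s AND (r OR s) = min(a, b) on (0.24, 0.70) = 0.24
  NOT s = 1 − 0.24 = 0.76
  NOT s AND s = min(a, b) on (0.76, 0.24) = 0.24
  s AND (NOT s AND s) = min(a, b) on (0.24, 0.24) = 0.24
  (s AND (r OR s)) AND (s AND (NOT s AND s)) = min(a, b) on (0.24, 0.24) = 0.24
  → value = 0.2400
|0.0081 − 0.2400| = 0.232

0.232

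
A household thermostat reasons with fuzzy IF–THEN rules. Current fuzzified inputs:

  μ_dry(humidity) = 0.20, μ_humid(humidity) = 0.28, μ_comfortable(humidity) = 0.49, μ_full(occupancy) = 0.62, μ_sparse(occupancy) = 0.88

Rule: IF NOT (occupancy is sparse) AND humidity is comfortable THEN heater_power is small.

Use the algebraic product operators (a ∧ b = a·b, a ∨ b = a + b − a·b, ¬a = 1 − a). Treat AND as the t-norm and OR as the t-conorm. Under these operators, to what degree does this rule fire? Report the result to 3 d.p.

firing strength: ¬sparse=1−0.88=0.12, comfortable=0.49; AND[a·b] → w = 0.0588

0.059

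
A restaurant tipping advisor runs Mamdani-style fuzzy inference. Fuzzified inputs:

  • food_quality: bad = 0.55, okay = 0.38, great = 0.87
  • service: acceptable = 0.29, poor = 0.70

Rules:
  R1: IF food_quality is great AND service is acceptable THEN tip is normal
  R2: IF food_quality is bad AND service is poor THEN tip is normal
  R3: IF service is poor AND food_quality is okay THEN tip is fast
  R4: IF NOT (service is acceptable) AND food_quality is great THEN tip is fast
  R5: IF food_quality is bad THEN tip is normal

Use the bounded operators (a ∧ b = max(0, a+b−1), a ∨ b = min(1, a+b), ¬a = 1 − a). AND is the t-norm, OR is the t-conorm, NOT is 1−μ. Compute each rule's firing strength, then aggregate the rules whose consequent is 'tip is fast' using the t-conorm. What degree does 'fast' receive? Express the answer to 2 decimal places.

0.66

R1: great=0.87, acceptable=0.29; AND[max(0, a+b−1)] → w = 0.16
R2: bad=0.55, poor=0.70; AND[max(0, a+b−1)] → w = 0.25
R3: poor=0.70, okay=0.38; AND[max(0, a+b−1)] → w = 0.08
R4: ¬acceptable=1−0.29=0.71, great=0.87; AND[max(0, a+b−1)] → w = 0.58
R5: bad=0.55 → w = 0.55
Rules with consequent 'fast': {R3, R4} → strengths 0.08, 0.58
Aggregate via t-conorm [min(1, a+b)]: 0.66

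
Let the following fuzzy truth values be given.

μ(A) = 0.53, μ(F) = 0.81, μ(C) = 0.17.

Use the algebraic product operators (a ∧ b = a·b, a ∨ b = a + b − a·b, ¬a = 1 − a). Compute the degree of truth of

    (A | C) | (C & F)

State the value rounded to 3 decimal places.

0.664

A | C = a + b − a·b on (0.5300, 0.1700) = 0.6099
C & F = a·b on (0.1700, 0.8100) = 0.1377
(A | C) | (C & F) = a + b − a·b on (0.6099, 0.1377) = 0.6636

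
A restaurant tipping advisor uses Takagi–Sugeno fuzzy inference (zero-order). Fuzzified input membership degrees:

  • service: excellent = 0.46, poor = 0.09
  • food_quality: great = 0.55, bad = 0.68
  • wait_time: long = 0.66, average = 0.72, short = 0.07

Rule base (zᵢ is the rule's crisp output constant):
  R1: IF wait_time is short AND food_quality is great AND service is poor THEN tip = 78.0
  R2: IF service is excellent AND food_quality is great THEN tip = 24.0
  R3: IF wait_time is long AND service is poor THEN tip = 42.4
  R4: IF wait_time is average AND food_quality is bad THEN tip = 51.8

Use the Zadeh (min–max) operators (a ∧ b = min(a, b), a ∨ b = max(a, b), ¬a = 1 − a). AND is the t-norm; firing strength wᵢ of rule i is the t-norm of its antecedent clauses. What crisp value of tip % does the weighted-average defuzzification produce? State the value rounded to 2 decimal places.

42.72

R1 (z=78.0): short=0.07, great=0.55, poor=0.09; AND[min(a, b)] → w = 0.07
R2 (z=24.0): excellent=0.46, great=0.55; AND[min(a, b)] → w = 0.46
R3 (z=42.4): long=0.66, poor=0.09; AND[min(a, b)] → w = 0.09
R4 (z=51.8): average=0.72, bad=0.68; AND[min(a, b)] → w = 0.68
Weighted average = (0.07·78.0 + 0.46·24.0 + 0.09·42.4 + 0.68·51.8) / (0.07 + 0.46 + 0.09 + 0.68)
  = 55.5400 / 1.3000 = 42.72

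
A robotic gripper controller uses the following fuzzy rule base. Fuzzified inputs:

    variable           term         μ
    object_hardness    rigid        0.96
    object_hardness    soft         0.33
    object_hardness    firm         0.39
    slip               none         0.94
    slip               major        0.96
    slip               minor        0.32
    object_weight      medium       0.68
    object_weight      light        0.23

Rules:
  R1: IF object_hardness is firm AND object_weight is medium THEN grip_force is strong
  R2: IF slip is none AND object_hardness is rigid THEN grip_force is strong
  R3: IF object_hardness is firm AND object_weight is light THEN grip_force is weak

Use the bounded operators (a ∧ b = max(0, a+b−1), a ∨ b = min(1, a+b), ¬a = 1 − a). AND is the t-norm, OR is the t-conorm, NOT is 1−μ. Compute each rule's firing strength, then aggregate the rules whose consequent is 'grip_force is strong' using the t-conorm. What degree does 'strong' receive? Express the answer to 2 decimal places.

0.97

R1: firm=0.39, medium=0.68; AND[max(0, a+b−1)] → w = 0.07
R2: none=0.94, rigid=0.96; AND[max(0, a+b−1)] → w = 0.90
R3: firm=0.39, light=0.23; AND[max(0, a+b−1)] → w = 0.00
Rules with consequent 'strong': {R1, R2} → strengths 0.07, 0.90
Aggregate via t-conorm [min(1, a+b)]: 0.97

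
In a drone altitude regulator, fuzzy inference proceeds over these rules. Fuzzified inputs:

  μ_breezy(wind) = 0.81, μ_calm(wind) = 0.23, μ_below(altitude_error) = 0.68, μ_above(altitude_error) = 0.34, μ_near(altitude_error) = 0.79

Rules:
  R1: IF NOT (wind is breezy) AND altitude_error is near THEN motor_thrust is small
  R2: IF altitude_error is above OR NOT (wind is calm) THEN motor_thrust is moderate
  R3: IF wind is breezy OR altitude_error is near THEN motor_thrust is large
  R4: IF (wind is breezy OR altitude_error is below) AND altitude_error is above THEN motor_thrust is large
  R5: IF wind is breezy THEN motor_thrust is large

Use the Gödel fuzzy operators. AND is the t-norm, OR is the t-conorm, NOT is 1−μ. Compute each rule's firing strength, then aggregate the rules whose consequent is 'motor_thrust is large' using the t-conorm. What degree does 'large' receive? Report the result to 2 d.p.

0.81

R1: ¬breezy=1−0.81=0.19, near=0.79; AND[min(a, b)] → w = 0.19
R2: above=0.34, ¬calm=1−0.23=0.77; OR[max(a, b)] → w = 0.77
R3: breezy=0.81, near=0.79; OR[max(a, b)] → w = 0.81
R4: (breezy=0.81 OR below=0.68) = 0.81; AND[min(a, b)] with above=0.34 → w = 0.34
R5: breezy=0.81 → w = 0.81
Rules with consequent 'large': {R3, R4, R5} → strengths 0.81, 0.34, 0.81
Aggregate via t-conorm [max(a, b)]: 0.81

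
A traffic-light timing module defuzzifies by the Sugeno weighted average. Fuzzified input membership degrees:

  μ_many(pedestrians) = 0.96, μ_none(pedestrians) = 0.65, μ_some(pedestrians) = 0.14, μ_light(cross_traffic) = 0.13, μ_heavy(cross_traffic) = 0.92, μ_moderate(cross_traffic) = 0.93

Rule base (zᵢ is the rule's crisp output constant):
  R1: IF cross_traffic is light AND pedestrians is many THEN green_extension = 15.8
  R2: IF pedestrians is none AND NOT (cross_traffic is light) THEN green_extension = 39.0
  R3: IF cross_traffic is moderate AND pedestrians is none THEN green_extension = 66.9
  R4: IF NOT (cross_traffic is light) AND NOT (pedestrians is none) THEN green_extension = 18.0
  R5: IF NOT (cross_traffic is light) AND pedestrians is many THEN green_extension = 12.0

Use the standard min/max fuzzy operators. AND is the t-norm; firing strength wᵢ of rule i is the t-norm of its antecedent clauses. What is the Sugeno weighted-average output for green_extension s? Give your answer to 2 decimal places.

33.07

R1 (z=15.8): light=0.13, many=0.96; AND[min(a, b)] → w = 0.13
R2 (z=39.0): none=0.65, ¬light=1−0.13=0.87; AND[min(a, b)] → w = 0.65
R3 (z=66.9): moderate=0.93, none=0.65; AND[min(a, b)] → w = 0.65
R4 (z=18.0): ¬light=1−0.13=0.87, ¬none=1−0.65=0.35; AND[min(a, b)] → w = 0.35
R5 (z=12.0): ¬light=1−0.13=0.87, many=0.96; AND[min(a, b)] → w = 0.87
Weighted average = (0.13·15.8 + 0.65·39.0 + 0.65·66.9 + 0.35·18.0 + 0.87·12.0) / (0.13 + 0.65 + 0.65 + 0.35 + 0.87)
  = 87.6290 / 2.6500 = 33.07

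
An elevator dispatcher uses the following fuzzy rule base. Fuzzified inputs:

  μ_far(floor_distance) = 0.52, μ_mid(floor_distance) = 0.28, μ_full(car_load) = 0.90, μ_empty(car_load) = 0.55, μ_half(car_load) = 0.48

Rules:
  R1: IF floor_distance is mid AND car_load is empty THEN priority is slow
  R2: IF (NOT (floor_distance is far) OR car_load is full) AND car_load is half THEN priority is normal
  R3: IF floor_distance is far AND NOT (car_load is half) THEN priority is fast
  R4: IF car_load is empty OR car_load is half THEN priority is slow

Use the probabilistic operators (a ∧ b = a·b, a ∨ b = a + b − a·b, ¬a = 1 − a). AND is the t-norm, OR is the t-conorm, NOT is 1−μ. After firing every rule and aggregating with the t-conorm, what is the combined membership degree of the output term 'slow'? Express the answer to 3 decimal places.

0.802

R1: mid=0.28, empty=0.55; AND[a·b] → w = 0.1540
R2: (¬far=1−0.52=0.48 OR full=0.90) = 0.9480; AND[a·b] with half=0.48 → w = 0.4550
R3: far=0.52, ¬half=1−0.48=0.52; AND[a·b] → w = 0.2704
R4: empty=0.55, half=0.48; OR[a + b − a·b] → w = 0.7660
Rules with consequent 'slow': {R1, R4} → strengths 0.1540, 0.7660
Aggregate via t-conorm [a + b − a·b]: 0.8020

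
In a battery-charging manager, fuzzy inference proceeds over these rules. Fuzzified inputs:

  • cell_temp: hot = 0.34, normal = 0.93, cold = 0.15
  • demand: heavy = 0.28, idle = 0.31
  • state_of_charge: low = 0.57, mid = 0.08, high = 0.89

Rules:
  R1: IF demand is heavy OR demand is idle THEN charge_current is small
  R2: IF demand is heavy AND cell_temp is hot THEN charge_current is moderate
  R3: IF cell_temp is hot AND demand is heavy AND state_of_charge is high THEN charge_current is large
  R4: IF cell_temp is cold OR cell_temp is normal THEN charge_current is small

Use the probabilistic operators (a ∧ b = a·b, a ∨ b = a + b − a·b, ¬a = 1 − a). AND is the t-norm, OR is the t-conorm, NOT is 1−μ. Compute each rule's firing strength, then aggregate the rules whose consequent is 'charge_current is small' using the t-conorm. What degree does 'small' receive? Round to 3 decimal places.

R1: heavy=0.28, idle=0.31; OR[a + b − a·b] → w = 0.5032
R2: heavy=0.28, hot=0.34; AND[a·b] → w = 0.0952
R3: hot=0.34, heavy=0.28, high=0.89; AND[a·b] → w = 0.0847
R4: cold=0.15, normal=0.93; OR[a + b − a·b] → w = 0.9405
Rules with consequent 'small': {R1, R4} → strengths 0.5032, 0.9405
Aggregate via t-conorm [a + b − a·b]: 0.9704

0.970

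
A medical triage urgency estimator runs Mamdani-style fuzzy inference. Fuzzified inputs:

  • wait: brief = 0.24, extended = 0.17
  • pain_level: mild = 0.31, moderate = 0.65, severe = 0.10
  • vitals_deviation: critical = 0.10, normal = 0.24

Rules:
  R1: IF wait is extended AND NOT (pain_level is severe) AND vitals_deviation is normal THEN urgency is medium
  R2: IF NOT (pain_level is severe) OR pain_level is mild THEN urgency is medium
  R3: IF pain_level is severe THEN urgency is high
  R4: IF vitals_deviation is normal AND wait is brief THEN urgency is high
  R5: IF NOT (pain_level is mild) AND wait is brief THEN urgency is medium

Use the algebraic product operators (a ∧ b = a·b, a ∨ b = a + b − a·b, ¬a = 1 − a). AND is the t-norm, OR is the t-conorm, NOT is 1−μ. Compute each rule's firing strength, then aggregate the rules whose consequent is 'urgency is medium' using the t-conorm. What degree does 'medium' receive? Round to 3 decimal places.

0.945

R1: extended=0.17, ¬severe=1−0.10=0.90, normal=0.24; AND[a·b] → w = 0.0367
R2: ¬severe=1−0.10=0.90, mild=0.31; OR[a + b − a·b] → w = 0.9310
R3: severe=0.10 → w = 0.1000
R4: normal=0.24, brief=0.24; AND[a·b] → w = 0.0576
R5: ¬mild=1−0.31=0.69, brief=0.24; AND[a·b] → w = 0.1656
Rules with consequent 'medium': {R1, R2, R5} → strengths 0.0367, 0.9310, 0.1656
Aggregate via t-conorm [a + b − a·b]: 0.9445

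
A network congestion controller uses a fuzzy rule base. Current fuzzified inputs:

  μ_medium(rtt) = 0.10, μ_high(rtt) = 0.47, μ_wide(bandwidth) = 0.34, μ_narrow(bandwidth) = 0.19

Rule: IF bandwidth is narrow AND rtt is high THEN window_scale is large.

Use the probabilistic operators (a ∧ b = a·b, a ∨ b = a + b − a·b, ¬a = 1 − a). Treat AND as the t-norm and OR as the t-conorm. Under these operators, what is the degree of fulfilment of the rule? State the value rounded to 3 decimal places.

firing strength: narrow=0.19, high=0.47; AND[a·b] → w = 0.0893

0.089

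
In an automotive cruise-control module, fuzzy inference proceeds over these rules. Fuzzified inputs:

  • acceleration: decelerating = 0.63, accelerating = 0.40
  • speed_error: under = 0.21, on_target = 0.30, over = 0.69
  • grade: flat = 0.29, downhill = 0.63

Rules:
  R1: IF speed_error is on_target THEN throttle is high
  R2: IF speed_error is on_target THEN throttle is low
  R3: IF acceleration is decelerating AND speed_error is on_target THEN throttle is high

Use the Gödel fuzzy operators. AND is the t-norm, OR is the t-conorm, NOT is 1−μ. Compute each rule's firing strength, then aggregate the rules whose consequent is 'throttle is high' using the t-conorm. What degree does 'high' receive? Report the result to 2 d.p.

R1: on_target=0.30 → w = 0.30
R2: on_target=0.30 → w = 0.30
R3: decelerating=0.63, on_target=0.30; AND[min(a, b)] → w = 0.30
Rules with consequent 'high': {R1, R3} → strengths 0.30, 0.30
Aggregate via t-conorm [max(a, b)]: 0.30

0.30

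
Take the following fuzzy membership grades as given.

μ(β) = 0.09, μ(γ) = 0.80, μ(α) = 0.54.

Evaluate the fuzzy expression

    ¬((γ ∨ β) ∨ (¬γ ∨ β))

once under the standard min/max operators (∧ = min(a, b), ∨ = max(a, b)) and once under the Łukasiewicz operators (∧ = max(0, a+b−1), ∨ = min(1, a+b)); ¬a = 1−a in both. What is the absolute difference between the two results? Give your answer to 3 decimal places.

Under standard min/max:
  γ ∨ β = max(a, b) on (0.80, 0.09) = 0.80
  ¬γ = 1 − 0.80 = 0.20
  ¬γ ∨ β = max(a, b) on (0.20, 0.09) = 0.20
  (γ ∨ β) ∨ (¬γ ∨ β) = max(a, b) on (0.80, 0.20) = 0.80
  ¬((γ ∨ β) ∨ (¬γ ∨ β)) = 1 − 0.80 = 0.20
  → value = 0.2000
Under Łukasiewicz:
  γ ∨ β = min(1, a+b) on (0.80, 0.09) = 0.89
  ¬γ = 1 − 0.80 = 0.20
  ¬γ ∨ β = min(1, a+b) on (0.20, 0.09) = 0.29
  (γ ∨ β) ∨ (¬γ ∨ β) = min(1, a+b) on (0.89, 0.29) = 1.00
  ¬((γ ∨ β) ∨ (¬γ ∨ β)) = 1 − 1.00 = 0.00
  → value = 0.0000
|0.2000 − 0.0000| = 0.200

0.200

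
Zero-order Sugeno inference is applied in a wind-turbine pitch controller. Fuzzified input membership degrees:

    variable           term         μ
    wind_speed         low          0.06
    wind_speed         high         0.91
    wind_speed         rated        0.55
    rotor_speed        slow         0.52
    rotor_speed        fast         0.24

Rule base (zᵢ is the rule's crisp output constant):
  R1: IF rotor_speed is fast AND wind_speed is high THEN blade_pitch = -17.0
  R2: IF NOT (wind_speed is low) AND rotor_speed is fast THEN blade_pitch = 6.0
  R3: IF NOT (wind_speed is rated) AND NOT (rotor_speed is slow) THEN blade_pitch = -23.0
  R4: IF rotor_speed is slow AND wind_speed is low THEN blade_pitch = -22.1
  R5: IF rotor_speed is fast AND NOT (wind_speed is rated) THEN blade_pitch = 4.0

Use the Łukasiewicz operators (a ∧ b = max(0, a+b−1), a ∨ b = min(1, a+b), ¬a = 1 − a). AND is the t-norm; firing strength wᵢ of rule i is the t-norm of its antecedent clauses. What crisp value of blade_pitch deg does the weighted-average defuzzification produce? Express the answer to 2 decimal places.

-4.45

R1 (z=-17.0): fast=0.24, high=0.91; AND[max(0, a+b−1)] → w = 0.15
R2 (z=6.0): ¬low=1−0.06=0.94, fast=0.24; AND[max(0, a+b−1)] → w = 0.18
R3 (z=-23.0): ¬rated=1−0.55=0.45, ¬slow=1−0.52=0.48; AND[max(0, a+b−1)] → w = 0.00
R4 (z=-22.1): slow=0.52, low=0.06; AND[max(0, a+b−1)] → w = 0.00
R5 (z=4.0): fast=0.24, ¬rated=1−0.55=0.45; AND[max(0, a+b−1)] → w = 0.00
Weighted average = (0.15·-17.0 + 0.18·6.0 + 0.00·-23.0 + 0.00·-22.1 + 0.00·4.0) / (0.15 + 0.18 + 0.00 + 0.00 + 0.00)
  = -1.4700 / 0.3300 = -4.45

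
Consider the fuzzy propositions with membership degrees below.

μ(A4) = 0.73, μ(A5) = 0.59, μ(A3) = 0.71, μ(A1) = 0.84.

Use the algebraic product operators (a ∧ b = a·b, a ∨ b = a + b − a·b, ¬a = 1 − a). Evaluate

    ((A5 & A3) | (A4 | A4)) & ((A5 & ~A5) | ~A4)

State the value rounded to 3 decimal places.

A5 & A3 = a·b on (0.5900, 0.7100) = 0.4189
A4 | A4 = a + b − a·b on (0.7300, 0.7300) = 0.9271
(A5 & A3) | (A4 | A4) = a + b − a·b on (0.4189, 0.9271) = 0.9576
~A5 = 1 − 0.5900 = 0.4100
A5 & ~A5 = a·b on (0.5900, 0.4100) = 0.2419
~A4 = 1 − 0.7300 = 0.2700
(A5 & ~A5) | ~A4 = a + b − a·b on (0.2419, 0.2700) = 0.4466
((A5 & A3) | (A4 | A4)) & ((A5 & ~A5) | ~A4) = a·b on (0.9576, 0.4466) = 0.4277

0.428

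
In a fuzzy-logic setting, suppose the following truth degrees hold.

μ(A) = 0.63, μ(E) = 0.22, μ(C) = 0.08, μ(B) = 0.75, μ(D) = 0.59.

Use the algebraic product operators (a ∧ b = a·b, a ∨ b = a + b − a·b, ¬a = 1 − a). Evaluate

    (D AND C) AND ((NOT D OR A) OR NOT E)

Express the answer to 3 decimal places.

0.045

D AND C = a·b on (0.5900, 0.0800) = 0.0472
NOT D = 1 − 0.5900 = 0.4100
NOT D OR A = a + b − a·b on (0.4100, 0.6300) = 0.7817
NOT E = 1 − 0.2200 = 0.7800
(NOT D OR A) OR NOT E = a + b − a·b on (0.7817, 0.7800) = 0.9520
(D AND C) AND ((NOT D OR A) OR NOT E) = a·b on (0.0472, 0.9520) = 0.0449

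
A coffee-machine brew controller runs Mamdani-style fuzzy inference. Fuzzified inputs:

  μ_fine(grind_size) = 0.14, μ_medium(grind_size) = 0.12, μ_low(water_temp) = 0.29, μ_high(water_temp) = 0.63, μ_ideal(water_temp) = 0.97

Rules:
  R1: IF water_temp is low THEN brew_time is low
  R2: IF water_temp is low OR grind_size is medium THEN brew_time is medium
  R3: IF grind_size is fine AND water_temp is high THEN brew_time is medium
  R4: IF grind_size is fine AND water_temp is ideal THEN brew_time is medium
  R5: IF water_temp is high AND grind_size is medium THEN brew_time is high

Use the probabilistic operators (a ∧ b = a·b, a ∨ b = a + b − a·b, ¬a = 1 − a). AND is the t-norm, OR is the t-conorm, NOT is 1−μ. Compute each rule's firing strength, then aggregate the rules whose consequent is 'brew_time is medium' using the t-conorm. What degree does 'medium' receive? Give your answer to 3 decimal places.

R1: low=0.29 → w = 0.2900
R2: low=0.29, medium=0.12; OR[a + b − a·b] → w = 0.3752
R3: fine=0.14, high=0.63; AND[a·b] → w = 0.0882
R4: fine=0.14, ideal=0.97; AND[a·b] → w = 0.1358
R5: high=0.63, medium=0.12; AND[a·b] → w = 0.0756
Rules with consequent 'medium': {R2, R3, R4} → strengths 0.3752, 0.0882, 0.1358
Aggregate via t-conorm [a + b − a·b]: 0.5077

0.508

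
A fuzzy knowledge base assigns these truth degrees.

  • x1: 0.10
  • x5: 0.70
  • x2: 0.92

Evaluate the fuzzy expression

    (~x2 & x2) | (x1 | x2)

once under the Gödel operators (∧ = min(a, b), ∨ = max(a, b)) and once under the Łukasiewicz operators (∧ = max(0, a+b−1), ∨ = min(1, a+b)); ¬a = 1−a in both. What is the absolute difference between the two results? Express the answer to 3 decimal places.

0.080

Under Gödel:
  ~x2 = 1 − 0.92 = 0.08
  ~x2 & x2 = min(a, b) on (0.08, 0.92) = 0.08
  x1 | x2 = max(a, b) on (0.10, 0.92) = 0.92
  (~x2 & x2) | (x1 | x2) = max(a, b) on (0.08, 0.92) = 0.92
  → value = 0.9200
Under Łukasiewicz:
  ~x2 = 1 − 0.92 = 0.08
  ~x2 & x2 = max(0, a+b−1) on (0.08, 0.92) = 0.00
  x1 | x2 = min(1, a+b) on (0.10, 0.92) = 1.00
  (~x2 & x2) | (x1 | x2) = min(1, a+b) on (0.00, 1.00) = 1.00
  → value = 1.0000
|0.9200 − 1.0000| = 0.080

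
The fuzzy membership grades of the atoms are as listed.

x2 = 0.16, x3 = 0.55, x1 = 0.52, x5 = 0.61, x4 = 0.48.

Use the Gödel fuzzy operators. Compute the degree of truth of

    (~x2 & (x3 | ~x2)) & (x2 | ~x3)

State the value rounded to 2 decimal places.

~x2 = 1 − 0.16 = 0.84
~x2 = 1 − 0.16 = 0.84
x3 | ~x2 = max(a, b) on (0.55, 0.84) = 0.84
~x2 & (x3 | ~x2) = min(a, b) on (0.84, 0.84) = 0.84
~x3 = 1 − 0.55 = 0.45
x2 | ~x3 = max(a, b) on (0.16, 0.45) = 0.45
(~x2 & (x3 | ~x2)) & (x2 | ~x3) = min(a, b) on (0.84, 0.45) = 0.45

0.45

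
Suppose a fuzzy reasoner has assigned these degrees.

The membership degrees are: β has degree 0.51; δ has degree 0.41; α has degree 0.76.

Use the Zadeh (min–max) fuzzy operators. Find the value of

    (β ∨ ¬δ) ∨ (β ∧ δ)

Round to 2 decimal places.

¬δ = 1 − 0.41 = 0.59
β ∨ ¬δ = max(a, b) on (0.51, 0.59) = 0.59
β ∧ δ = min(a, b) on (0.51, 0.41) = 0.41
(β ∨ ¬δ) ∨ (β ∧ δ) = max(a, b) on (0.59, 0.41) = 0.59

0.59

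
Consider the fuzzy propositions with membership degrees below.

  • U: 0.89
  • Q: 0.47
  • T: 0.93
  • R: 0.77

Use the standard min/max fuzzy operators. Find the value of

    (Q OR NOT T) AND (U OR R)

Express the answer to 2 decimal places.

NOT T = 1 − 0.93 = 0.07
Q OR NOT T = max(a, b) on (0.47, 0.07) = 0.47
U OR R = max(a, b) on (0.89, 0.77) = 0.89
(Q OR NOT T) AND (U OR R) = min(a, b) on (0.47, 0.89) = 0.47

0.47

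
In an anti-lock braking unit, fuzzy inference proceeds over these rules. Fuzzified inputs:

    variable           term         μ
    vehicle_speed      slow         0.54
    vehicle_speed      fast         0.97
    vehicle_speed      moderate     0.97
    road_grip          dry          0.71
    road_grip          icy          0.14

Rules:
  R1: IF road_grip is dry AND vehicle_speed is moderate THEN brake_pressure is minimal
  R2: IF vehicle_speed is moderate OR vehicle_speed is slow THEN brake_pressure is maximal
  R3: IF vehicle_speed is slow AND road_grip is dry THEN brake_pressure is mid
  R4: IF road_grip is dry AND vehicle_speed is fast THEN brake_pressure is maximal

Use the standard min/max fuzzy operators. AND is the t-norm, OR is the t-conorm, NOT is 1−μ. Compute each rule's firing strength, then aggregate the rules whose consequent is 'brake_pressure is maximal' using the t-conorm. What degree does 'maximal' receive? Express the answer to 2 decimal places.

0.97

R1: dry=0.71, moderate=0.97; AND[min(a, b)] → w = 0.71
R2: moderate=0.97, slow=0.54; OR[max(a, b)] → w = 0.97
R3: slow=0.54, dry=0.71; AND[min(a, b)] → w = 0.54
R4: dry=0.71, fast=0.97; AND[min(a, b)] → w = 0.71
Rules with consequent 'maximal': {R2, R4} → strengths 0.97, 0.71
Aggregate via t-conorm [max(a, b)]: 0.97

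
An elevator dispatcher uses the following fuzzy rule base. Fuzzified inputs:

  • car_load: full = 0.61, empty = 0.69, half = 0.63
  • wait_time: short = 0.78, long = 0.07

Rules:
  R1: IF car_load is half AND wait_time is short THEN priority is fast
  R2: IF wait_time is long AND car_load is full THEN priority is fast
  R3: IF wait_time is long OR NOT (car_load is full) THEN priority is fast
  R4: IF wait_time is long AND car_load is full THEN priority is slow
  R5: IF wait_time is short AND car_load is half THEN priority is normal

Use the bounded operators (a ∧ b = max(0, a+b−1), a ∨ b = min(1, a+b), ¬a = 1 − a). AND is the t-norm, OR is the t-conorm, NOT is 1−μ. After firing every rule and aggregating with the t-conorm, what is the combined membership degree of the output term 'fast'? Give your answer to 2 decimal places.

R1: half=0.63, short=0.78; AND[max(0, a+b−1)] → w = 0.41
R2: long=0.07, full=0.61; AND[max(0, a+b−1)] → w = 0.00
R3: long=0.07, ¬full=1−0.61=0.39; OR[min(1, a+b)] → w = 0.46
R4: long=0.07, full=0.61; AND[max(0, a+b−1)] → w = 0.00
R5: short=0.78, half=0.63; AND[max(0, a+b−1)] → w = 0.41
Rules with consequent 'fast': {R1, R2, R3} → strengths 0.41, 0.00, 0.46
Aggregate via t-conorm [min(1, a+b)]: 0.87

0.87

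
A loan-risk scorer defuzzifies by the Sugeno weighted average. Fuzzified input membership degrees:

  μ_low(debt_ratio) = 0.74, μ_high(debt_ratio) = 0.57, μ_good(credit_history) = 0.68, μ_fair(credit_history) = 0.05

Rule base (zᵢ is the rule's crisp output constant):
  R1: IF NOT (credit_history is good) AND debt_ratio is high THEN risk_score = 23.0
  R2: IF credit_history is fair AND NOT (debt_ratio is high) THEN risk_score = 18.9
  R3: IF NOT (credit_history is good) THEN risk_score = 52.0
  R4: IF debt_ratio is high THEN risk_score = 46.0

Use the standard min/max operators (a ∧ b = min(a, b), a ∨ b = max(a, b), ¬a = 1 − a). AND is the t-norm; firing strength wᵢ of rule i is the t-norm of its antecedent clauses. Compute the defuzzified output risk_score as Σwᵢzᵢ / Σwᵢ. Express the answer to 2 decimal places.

40.61

R1 (z=23.0): ¬good=1−0.68=0.32, high=0.57; AND[min(a, b)] → w = 0.32
R2 (z=18.9): fair=0.05, ¬high=1−0.57=0.43; AND[min(a, b)] → w = 0.05
R3 (z=52.0): ¬good=1−0.68=0.32 → w = 0.32
R4 (z=46.0): high=0.57 → w = 0.57
Weighted average = (0.32·23.0 + 0.05·18.9 + 0.32·52.0 + 0.57·46.0) / (0.32 + 0.05 + 0.32 + 0.57)
  = 51.1650 / 1.2600 = 40.61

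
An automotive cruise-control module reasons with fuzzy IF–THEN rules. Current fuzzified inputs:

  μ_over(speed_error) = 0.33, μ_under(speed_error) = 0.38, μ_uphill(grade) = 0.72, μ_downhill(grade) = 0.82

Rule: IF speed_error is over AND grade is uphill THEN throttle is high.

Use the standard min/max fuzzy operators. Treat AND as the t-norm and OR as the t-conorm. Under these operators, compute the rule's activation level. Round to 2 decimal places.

0.33

firing strength: over=0.33, uphill=0.72; AND[min(a, b)] → w = 0.33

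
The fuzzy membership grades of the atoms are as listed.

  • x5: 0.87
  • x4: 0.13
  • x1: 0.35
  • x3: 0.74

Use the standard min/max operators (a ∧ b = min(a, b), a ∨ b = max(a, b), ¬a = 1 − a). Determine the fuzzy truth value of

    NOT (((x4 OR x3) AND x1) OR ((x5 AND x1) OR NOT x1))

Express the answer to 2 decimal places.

x4 OR x3 = max(a, b) on (0.13, 0.74) = 0.74
(x4 OR x3) AND x1 = min(a, b) on (0.74, 0.35) = 0.35
x5 AND x1 = min(a, b) on (0.87, 0.35) = 0.35
NOT x1 = 1 − 0.35 = 0.65
(x5 AND x1) OR NOT x1 = max(a, b) on (0.35, 0.65) = 0.65
((x4 OR x3) AND x1) OR ((x5 AND x1) OR NOT x1) = max(a, b) on (0.35, 0.65) = 0.65
NOT (((x4 OR x3) AND x1) OR ((x5 AND x1) OR NOT x1)) = 1 − 0.65 = 0.35

0.35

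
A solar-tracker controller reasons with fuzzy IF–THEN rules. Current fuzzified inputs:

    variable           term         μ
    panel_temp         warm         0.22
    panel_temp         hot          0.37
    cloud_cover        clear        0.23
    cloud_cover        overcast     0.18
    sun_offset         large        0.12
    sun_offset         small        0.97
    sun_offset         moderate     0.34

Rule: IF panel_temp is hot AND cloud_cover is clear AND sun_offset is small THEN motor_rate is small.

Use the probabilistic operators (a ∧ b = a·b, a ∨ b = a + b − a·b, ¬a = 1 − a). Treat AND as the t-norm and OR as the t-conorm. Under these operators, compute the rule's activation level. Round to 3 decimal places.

firing strength: hot=0.37, clear=0.23, small=0.97; AND[a·b] → w = 0.0825

0.083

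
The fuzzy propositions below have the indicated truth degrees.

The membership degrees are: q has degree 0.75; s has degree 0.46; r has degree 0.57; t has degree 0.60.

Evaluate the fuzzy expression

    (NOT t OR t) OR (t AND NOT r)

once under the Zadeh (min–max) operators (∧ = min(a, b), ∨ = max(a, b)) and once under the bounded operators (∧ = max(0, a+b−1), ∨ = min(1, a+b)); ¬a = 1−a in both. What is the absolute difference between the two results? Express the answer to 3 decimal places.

Under Zadeh (min–max):
  NOT t = 1 − 0.60 = 0.40
  NOT t OR t = max(a, b) on (0.40, 0.60) = 0.60
  NOT r = 1 − 0.57 = 0.43
  t AND NOT r = min(a, b) on (0.60, 0.43) = 0.43
  (NOT t OR t) OR (t AND NOT r) = max(a, b) on (0.60, 0.43) = 0.60
  → value = 0.6000
Under bounded:
  NOT t = 1 − 0.60 = 0.40
  NOT t OR t = min(1, a+b) on (0.40, 0.60) = 1.00
  NOT r = 1 − 0.57 = 0.43
  t AND NOT r = max(0, a+b−1) on (0.60, 0.43) = 0.03
  (NOT t OR t) OR (t AND NOT r) = min(1, a+b) on (1.00, 0.03) = 1.00
  → value = 1.0000
|0.6000 − 1.0000| = 0.400

0.400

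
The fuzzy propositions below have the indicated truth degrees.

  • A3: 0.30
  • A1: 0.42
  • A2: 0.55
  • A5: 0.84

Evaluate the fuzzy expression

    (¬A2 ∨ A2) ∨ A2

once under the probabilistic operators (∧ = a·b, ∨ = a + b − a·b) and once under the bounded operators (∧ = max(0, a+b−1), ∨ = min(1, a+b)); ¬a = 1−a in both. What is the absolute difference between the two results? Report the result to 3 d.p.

Under probabilistic:
  ¬A2 = 1 − 0.5500 = 0.4500
  ¬A2 ∨ A2 = a + b − a·b on (0.4500, 0.5500) = 0.7525
  (¬A2 ∨ A2) ∨ A2 = a + b − a·b on (0.7525, 0.5500) = 0.8886
  → value = 0.8886
Under bounded:
  ¬A2 = 1 − 0.55 = 0.45
  ¬A2 ∨ A2 = min(1, a+b) on (0.45, 0.55) = 1.00
  (¬A2 ∨ A2) ∨ A2 = min(1, a+b) on (1.00, 0.55) = 1.00
  → value = 1.0000
|0.8886 − 1.0000| = 0.111

0.111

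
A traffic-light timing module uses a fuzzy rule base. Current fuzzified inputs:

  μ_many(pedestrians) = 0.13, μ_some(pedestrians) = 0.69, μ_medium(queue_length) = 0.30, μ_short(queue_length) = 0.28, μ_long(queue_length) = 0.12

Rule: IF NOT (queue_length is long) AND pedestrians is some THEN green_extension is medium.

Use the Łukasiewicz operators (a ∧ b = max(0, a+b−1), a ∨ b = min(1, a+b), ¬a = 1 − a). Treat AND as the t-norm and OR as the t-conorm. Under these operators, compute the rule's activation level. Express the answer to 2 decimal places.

0.57

firing strength: ¬long=1−0.12=0.88, some=0.69; AND[max(0, a+b−1)] → w = 0.57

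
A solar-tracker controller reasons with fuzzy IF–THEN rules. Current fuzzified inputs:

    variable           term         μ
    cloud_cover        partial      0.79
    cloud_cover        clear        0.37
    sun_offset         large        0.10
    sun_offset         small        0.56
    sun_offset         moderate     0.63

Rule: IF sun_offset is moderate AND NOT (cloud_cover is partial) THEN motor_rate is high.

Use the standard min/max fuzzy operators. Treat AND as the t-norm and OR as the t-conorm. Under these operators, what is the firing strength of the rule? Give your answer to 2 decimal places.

firing strength: moderate=0.63, ¬partial=1−0.79=0.21; AND[min(a, b)] → w = 0.21

0.21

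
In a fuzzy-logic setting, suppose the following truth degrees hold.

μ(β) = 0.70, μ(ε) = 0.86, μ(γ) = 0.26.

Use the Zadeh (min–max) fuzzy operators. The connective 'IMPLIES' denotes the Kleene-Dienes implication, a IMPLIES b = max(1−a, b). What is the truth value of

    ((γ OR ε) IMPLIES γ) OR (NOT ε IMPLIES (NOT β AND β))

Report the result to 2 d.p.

0.86

γ OR ε = max(a, b) on (0.26, 0.86) = 0.86
(γ OR ε) IMPLIES γ  [Kleene-Dienes: max(1−a, b)] with a=0.86, b=0.26 → 0.26
NOT ε = 1 − 0.86 = 0.14
NOT β = 1 − 0.70 = 0.30
NOT β AND β = min(a, b) on (0.30, 0.70) = 0.30
NOT ε IMPLIES (NOT β AND β)  [Kleene-Dienes: max(1−a, b)] with a=0.14, b=0.30 → 0.86
((γ OR ε) IMPLIES γ) OR (NOT ε IMPLIES (NOT β AND β)) = max(a, b) on (0.26, 0.86) = 0.86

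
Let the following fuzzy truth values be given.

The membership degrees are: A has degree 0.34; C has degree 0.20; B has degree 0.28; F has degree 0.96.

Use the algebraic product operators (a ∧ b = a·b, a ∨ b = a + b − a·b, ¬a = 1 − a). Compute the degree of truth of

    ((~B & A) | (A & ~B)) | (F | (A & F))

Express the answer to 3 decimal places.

~B = 1 − 0.2800 = 0.7200
~B & A = a·b on (0.7200, 0.3400) = 0.2448
~B = 1 − 0.2800 = 0.7200
A & ~B = a·b on (0.3400, 0.7200) = 0.2448
(~B & A) | (A & ~B) = a + b − a·b on (0.2448, 0.2448) = 0.4297
A & F = a·b on (0.3400, 0.9600) = 0.3264
F | (A & F) = a + b − a·b on (0.9600, 0.3264) = 0.9731
((~B & A) | (A & ~B)) | (F | (A & F)) = a + b − a·b on (0.4297, 0.9731) = 0.9846

0.985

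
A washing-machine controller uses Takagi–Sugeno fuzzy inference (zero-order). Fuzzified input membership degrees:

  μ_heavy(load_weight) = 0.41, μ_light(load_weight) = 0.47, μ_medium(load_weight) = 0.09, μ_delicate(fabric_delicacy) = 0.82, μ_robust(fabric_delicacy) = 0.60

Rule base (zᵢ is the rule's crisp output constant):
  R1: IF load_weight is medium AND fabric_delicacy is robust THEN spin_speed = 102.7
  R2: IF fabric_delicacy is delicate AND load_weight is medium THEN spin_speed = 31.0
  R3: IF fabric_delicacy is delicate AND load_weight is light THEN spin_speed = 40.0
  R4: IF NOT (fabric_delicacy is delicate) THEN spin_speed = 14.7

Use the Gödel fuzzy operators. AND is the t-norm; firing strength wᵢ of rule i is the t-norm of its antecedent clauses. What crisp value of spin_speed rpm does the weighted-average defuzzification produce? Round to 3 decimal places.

R1 (z=102.7): medium=0.09, robust=0.60; AND[min(a, b)] → w = 0.09
R2 (z=31.0): delicate=0.82, medium=0.09; AND[min(a, b)] → w = 0.09
R3 (z=40.0): delicate=0.82, light=0.47; AND[min(a, b)] → w = 0.47
R4 (z=14.7): ¬delicate=1−0.82=0.18 → w = 0.18
Weighted average = (0.09·102.7 + 0.09·31.0 + 0.47·40.0 + 0.18·14.7) / (0.09 + 0.09 + 0.47 + 0.18)
  = 33.4790 / 0.8300 = 40.336

40.336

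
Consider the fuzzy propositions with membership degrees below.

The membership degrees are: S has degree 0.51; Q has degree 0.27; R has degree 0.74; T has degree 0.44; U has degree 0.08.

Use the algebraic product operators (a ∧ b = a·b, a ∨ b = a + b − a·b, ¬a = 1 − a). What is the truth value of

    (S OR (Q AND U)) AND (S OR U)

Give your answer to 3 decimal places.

Q AND U = a·b on (0.2700, 0.0800) = 0.0216
S OR (Q AND U) = a + b − a·b on (0.5100, 0.0216) = 0.5206
S OR U = a + b − a·b on (0.5100, 0.0800) = 0.5492
(S OR (Q AND U)) AND (S OR U) = a·b on (0.5206, 0.5492) = 0.2859

0.286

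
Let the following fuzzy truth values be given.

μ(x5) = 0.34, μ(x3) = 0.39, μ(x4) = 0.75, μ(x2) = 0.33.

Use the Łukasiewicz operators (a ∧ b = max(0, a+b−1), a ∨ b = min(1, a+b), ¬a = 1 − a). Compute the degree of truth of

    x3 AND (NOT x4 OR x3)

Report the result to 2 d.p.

NOT x4 = 1 − 0.75 = 0.25
NOT x4 OR x3 = min(1, a+b) on (0.25, 0.39) = 0.64
x3 AND (NOT x4 OR x3) = max(0, a+b−1) on (0.39, 0.64) = 0.03

0.03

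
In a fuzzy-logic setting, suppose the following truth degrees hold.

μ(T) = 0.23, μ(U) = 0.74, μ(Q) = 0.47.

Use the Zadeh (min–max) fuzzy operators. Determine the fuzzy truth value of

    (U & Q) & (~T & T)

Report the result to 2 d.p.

U & Q = min(a, b) on (0.74, 0.47) = 0.47
~T = 1 − 0.23 = 0.77
~T & T = min(a, b) on (0.77, 0.23) = 0.23
(U & Q) & (~T & T) = min(a, b) on (0.47, 0.23) = 0.23

0.23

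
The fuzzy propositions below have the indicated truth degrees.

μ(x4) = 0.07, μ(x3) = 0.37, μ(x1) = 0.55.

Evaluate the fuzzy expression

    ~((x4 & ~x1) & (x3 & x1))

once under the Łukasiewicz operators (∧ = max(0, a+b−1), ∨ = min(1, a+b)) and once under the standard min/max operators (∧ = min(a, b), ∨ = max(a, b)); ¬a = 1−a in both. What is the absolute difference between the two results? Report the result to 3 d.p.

0.070

Under Łukasiewicz:
  ~x1 = 1 − 0.55 = 0.45
  x4 & ~x1 = max(0, a+b−1) on (0.07, 0.45) = 0.00
  x3 & x1 = max(0, a+b−1) on (0.37, 0.55) = 0.00
  (x4 & ~x1) & (x3 & x1) = max(0, a+b−1) on (0.00, 0.00) = 0.00
  ~((x4 & ~x1) & (x3 & x1)) = 1 − 0.00 = 1.00
  → value = 1.0000
Under standard min/max:
  ~x1 = 1 − 0.55 = 0.45
  x4 & ~x1 = min(a, b) on (0.07, 0.45) = 0.07
  x3 & x1 = min(a, b) on (0.37, 0.55) = 0.37
  (x4 & ~x1) & (x3 & x1) = min(a, b) on (0.07, 0.37) = 0.07
  ~((x4 & ~x1) & (x3 & x1)) = 1 − 0.07 = 0.93
  → value = 0.9300
|1.0000 − 0.9300| = 0.070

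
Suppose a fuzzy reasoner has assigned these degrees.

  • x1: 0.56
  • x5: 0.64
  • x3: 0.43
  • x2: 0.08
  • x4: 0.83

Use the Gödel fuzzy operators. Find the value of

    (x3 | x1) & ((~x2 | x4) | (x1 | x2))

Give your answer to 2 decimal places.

x3 | x1 = max(a, b) on (0.43, 0.56) = 0.56
~x2 = 1 − 0.08 = 0.92
~x2 | x4 = max(a, b) on (0.92, 0.83) = 0.92
x1 | x2 = max(a, b) on (0.56, 0.08) = 0.56
(~x2 | x4) | (x1 | x2) = max(a, b) on (0.92, 0.56) = 0.92
(x3 | x1) & ((~x2 | x4) | (x1 | x2)) = min(a, b) on (0.56, 0.92) = 0.56

0.56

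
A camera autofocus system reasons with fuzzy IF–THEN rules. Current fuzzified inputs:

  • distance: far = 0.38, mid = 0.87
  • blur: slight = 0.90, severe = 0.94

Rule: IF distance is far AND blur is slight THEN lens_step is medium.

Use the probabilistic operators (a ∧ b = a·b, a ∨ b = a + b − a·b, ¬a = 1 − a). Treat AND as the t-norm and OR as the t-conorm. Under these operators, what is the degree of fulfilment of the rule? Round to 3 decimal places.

firing strength: far=0.38, slight=0.90; AND[a·b] → w = 0.3420

0.342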